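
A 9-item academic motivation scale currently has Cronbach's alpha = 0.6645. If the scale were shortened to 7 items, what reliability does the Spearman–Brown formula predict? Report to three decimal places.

Length factor m = 7/9 = 0.7778
α' = m·α / (1 − (1−m)·α)
   = 7/9 × 0.6645 / (1 − (1 − 7/9) × 0.6645)
   = 0.5168 / 0.8523 = 0.606

predicted reliability = 0.606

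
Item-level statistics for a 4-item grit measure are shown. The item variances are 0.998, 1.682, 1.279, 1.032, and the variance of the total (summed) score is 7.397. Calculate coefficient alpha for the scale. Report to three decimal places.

ΣVar(i) = 0.998 + 1.682 + 1.279 + 1.032 = 4.991
α = (k/(k−1))·(1 − ΣVar(i)/total variance) = (4/3)·(1 − 4.991/7.397) = 0.434

coefficient alpha = 0.434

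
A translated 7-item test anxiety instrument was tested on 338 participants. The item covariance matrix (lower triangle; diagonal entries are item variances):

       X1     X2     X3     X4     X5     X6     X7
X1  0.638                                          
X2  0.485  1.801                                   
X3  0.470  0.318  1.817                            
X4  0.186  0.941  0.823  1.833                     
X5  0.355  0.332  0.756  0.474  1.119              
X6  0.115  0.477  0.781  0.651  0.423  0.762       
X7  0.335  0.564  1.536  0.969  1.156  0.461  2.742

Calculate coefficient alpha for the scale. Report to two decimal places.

α = 0.82

Σσᵢ² = 0.638 + 1.801 + 1.817 + 1.833 + 1.119 + 0.762 + 2.742 = 10.712
Sum of off-diagonal covariances = 12.608
total variance = 10.712 + 2 × 12.608 = 35.928
α = (k/(k−1))·(1 − Σσᵢ²/total variance) = (7/6)·(1 − 10.712/35.928) = 0.82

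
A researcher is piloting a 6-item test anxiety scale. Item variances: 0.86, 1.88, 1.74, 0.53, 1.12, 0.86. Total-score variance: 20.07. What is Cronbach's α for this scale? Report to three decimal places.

Cronbach's α = 0.782

ΣVar(i) = 0.86 + 1.88 + 1.74 + 0.53 + 1.12 + 0.86 = 6.99
α = (k/(k−1))·(1 − ΣVar(i)/σ²_total) = (6/5)·(1 − 6.99/20.07) = 0.782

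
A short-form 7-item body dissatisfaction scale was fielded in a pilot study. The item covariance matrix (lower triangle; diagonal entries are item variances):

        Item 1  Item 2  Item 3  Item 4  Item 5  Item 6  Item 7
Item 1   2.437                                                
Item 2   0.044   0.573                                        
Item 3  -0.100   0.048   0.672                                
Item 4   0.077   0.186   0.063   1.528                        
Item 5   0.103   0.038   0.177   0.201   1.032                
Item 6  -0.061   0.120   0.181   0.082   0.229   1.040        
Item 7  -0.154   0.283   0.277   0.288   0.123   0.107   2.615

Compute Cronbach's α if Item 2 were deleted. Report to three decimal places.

Remaining items: Item 1, Item 3, Item 4, Item 5, Item 6, Item 7 (k = 6).
ΣVar(i) = 2.437 + 0.672 + 1.528 + 1.032 + 1.040 + 2.615 = 9.324
σ²_total = 9.324 + 2 × 1.593 = 12.510
α (item deleted) = (6/5)·(1 − 9.324/12.510) = 0.306

α = 0.306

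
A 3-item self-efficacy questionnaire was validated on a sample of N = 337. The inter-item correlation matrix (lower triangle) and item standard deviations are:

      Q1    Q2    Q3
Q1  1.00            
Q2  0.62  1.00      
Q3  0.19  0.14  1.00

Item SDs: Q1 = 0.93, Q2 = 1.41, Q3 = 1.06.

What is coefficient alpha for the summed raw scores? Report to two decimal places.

α = 0.57

Σσ²ᵢ = 0.93² + 1.41² + 1.06² = 3.9766
Covariances σ_ij = r_ij · s_i · s_j:
  σ(Q1,Q2) = 0.62 × 0.93 × 1.41 = 0.8130
  σ(Q1,Q3) = 0.19 × 0.93 × 1.06 = 0.1873
  σ(Q2,Q3) = 0.14 × 1.41 × 1.06 = 0.2092
σ²_T = Σσ²ᵢ + 2·Σσ_ij = 3.9766 + 2 × 1.2095 = 6.3956
α = (3/2)·(1 − 3.9766/6.3956) = 0.57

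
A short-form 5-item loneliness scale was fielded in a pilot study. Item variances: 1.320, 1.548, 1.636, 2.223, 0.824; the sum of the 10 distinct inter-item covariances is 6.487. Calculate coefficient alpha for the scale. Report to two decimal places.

α = 0.79

sum of item variances = 1.320 + 1.548 + 1.636 + 2.223 + 0.824 = 7.551
Sum of distinct covariances = 6.487
σ²_total = sum of item variances + 2·Σcov = 7.551 + 2 × 6.487 = 20.525
α = (5/4)·(1 − 7.551/20.525) = 0.79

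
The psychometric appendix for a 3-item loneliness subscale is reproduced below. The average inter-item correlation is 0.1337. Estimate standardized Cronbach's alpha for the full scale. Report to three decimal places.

α = 0.316

Standardized α = k·r̄ / (1 + (k−1)·r̄) = 3 × 0.1337 / (1 + 2 × 0.1337)
  = 0.4011 / 1.2674 = 0.316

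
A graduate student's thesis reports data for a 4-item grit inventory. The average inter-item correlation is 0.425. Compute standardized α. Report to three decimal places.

Standardized α = k·r̄ / (1 + (k−1)·r̄) = 4 × 0.425 / (1 + 3 × 0.425)
  = 1.7000 / 2.2750 = 0.747

α = 0.747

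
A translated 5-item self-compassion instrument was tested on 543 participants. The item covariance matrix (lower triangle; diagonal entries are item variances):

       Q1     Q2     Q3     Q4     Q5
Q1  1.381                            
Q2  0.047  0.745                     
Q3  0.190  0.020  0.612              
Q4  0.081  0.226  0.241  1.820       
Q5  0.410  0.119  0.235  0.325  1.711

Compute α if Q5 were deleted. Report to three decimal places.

Remaining items: Q1, Q2, Q3, Q4 (k = 4).
Σσᵢ² = 1.381 + 0.745 + 0.612 + 1.820 = 4.558
total variance = 4.558 + 2 × 0.805 = 6.168
α (item deleted) = (4/3)·(1 − 4.558/6.168) = 0.348

α = 0.348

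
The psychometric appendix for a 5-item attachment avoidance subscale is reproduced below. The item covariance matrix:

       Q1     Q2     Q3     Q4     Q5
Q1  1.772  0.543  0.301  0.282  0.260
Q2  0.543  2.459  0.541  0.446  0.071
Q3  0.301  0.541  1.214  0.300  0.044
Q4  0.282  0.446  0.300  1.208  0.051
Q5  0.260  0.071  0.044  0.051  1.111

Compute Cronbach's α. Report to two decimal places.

α = 0.53

sum of item variances = 1.772 + 2.459 + 1.214 + 1.208 + 1.111 = 7.764
Σ_{i<j} σ_ij = 2.839
σ²_total = 7.764 + 2 × 2.839 = 13.442
α = (k/(k−1))·(1 − sum of item variances/σ²_total) = (5/4)·(1 − 7.764/13.442) = 0.53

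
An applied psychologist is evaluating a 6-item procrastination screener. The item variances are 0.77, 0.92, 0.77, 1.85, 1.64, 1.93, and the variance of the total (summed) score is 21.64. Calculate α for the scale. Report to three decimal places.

α = 0.763

sum of item variances = 0.77 + 0.92 + 0.77 + 1.85 + 1.64 + 1.93 = 7.88
α = (k/(k−1))·(1 − sum of item variances/σ²_total) = (6/5)·(1 − 7.88/21.64) = 0.763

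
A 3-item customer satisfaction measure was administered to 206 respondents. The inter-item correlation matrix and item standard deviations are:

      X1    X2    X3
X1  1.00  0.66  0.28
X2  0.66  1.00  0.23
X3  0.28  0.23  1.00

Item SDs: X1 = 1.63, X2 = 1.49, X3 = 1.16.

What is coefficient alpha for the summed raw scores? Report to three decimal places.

Σσ²ᵢ = 1.63² + 1.49² + 1.16² = 6.2226
Covariances σ_ij = r_ij · s_i · s_j:
  σ(X1,X2) = 0.66 × 1.63 × 1.49 = 1.6029
  σ(X1,X3) = 0.28 × 1.63 × 1.16 = 0.5294
  σ(X2,X3) = 0.23 × 1.49 × 1.16 = 0.3975
σ²_T = Σσ²ᵢ + 2·Σσ_ij = 6.2226 + 2 × 2.5298 = 11.2822
α = (3/2)·(1 − 6.2226/11.2822) = 0.673

α = 0.673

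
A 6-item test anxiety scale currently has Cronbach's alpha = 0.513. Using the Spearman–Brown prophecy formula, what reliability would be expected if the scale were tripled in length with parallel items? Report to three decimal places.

predicted reliability = 0.760

Length factor m = 3
α' = m·α / (1 + (m−1)·α)
   = 3 × 0.513 / (1 + (3 − 1) × 0.513)
   = 1.5390 / 2.0260 = 0.760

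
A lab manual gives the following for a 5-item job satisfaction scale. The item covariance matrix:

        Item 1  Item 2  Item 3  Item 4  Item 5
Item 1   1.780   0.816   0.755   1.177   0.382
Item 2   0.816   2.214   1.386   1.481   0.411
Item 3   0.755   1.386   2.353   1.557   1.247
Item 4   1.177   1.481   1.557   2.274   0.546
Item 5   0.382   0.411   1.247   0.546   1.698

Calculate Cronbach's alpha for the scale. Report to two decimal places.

Σσᵢ² = 1.780 + 2.214 + 2.353 + 2.274 + 1.698 = 10.319
Sum of the distinct covariances = 9.758
Var(T) = 10.319 + 2 × 9.758 = 29.835
α = (k/(k−1))·(1 − Σσᵢ²/Var(T)) = (5/4)·(1 − 10.319/29.835) = 0.82

Cronbach's alpha = 0.82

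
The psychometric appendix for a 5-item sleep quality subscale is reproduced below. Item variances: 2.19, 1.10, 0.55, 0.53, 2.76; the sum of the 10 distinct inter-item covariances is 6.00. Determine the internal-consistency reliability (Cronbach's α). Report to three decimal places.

Cronbach's α = 0.784

Σσ²ᵢ = 2.19 + 1.10 + 0.55 + 0.53 + 2.76 = 7.13
Sum of distinct covariances = 6.00
Var(T) = Σσ²ᵢ + 2·Σcov = 7.13 + 2 × 6.00 = 19.13
α = (5/4)·(1 − 7.13/19.13) = 0.784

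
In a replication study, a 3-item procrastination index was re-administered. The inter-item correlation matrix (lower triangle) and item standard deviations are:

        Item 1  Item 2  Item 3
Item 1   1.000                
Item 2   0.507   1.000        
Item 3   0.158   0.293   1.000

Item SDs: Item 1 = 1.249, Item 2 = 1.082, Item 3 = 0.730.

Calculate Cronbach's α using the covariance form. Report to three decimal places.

α = 0.591

Σσ²ᵢ = 1.249² + 1.082² + 0.730² = 3.2636
Covariances σ_ij = r_ij · s_i · s_j:
  σ(Item 1,Item 2) = 0.507 × 1.249 × 1.082 = 0.6852
  σ(Item 1,Item 3) = 0.158 × 1.249 × 0.730 = 0.1441
  σ(Item 2,Item 3) = 0.293 × 1.082 × 0.730 = 0.2314
σ²_T = Σσ²ᵢ + 2·Σσ_ij = 3.2636 + 2 × 1.0607 = 5.3850
α = (3/2)·(1 − 3.2636/5.3850) = 0.591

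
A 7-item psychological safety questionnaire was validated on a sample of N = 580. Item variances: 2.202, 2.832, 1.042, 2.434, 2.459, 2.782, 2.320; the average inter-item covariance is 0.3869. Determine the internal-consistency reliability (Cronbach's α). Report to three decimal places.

Σσᵢ² = 2.202 + 2.832 + 1.042 + 2.434 + 2.459 + 2.782 + 2.320 = 16.071
Sum of the 21 distinct covariances = 21 × 0.3869 = 8.1249
total variance = Σσᵢ² + 2·Σcov = 16.071 + 2 × 8.1249 = 32.3208
α = (7/6)·(1 − 16.071/32.3208) = 0.587

α = 0.587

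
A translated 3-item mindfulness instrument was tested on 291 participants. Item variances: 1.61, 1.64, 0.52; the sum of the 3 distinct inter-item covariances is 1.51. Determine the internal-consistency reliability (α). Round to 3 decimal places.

sum of item variances = 1.61 + 1.64 + 0.52 = 3.77
Sum of distinct covariances = 1.51
σ²_total = sum of item variances + 2·Σcov = 3.77 + 2 × 1.51 = 6.79
α = (3/2)·(1 − 3.77/6.79) = 0.667

α = 0.667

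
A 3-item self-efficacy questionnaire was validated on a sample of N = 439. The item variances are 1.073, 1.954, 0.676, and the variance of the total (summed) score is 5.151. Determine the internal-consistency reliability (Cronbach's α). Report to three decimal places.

α = 0.422

Σσᵢ² = 1.073 + 1.954 + 0.676 = 3.703
α = (k/(k−1))·(1 − Σσᵢ²/total variance) = (3/2)·(1 − 3.703/5.151) = 0.422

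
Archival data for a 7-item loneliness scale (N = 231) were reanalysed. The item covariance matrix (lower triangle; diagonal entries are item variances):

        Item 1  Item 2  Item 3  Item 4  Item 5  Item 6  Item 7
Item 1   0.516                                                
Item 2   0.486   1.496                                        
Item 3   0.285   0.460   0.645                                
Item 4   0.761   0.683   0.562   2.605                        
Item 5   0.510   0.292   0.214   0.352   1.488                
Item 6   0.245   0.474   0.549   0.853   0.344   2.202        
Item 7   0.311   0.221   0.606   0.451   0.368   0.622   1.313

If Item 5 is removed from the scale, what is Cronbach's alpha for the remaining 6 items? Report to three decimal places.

Remaining items: Item 1, Item 2, Item 3, Item 4, Item 6, Item 7 (k = 6).
Σσ²ᵢ = 0.516 + 1.496 + 0.645 + 2.605 + 2.202 + 1.313 = 8.777
σ²_T = 8.777 + 2 × 7.569 = 23.915
α (item deleted) = (6/5)·(1 − 8.777/23.915) = 0.760

α = 0.760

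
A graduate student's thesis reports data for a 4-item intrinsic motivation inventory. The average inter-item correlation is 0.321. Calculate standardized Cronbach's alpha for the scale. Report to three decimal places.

Standardized α = k·r̄ / (1 + (k−1)·r̄) = 4 × 0.321 / (1 + 3 × 0.321)
  = 1.2840 / 1.9630 = 0.654

standardized Cronbach's alpha = 0.654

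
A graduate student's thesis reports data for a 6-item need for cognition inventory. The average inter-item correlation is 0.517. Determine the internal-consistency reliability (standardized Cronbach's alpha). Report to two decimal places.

standardized Cronbach's alpha = 0.87

Standardized α = k·r̄ / (1 + (k−1)·r̄) = 6 × 0.517 / (1 + 5 × 0.517)
  = 3.1020 / 3.5850 = 0.87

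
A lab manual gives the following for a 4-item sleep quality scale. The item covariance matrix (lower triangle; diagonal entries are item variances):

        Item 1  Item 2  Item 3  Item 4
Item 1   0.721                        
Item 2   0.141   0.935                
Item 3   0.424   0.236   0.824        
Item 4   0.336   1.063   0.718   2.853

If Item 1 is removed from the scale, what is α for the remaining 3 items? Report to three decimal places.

Remaining items: Item 2, Item 3, Item 4 (k = 3).
Σσᵢ² = 0.935 + 0.824 + 2.853 = 4.612
total variance = 4.612 + 2 × 2.017 = 8.646
α (item deleted) = (3/2)·(1 − 4.612/8.646) = 0.700

α = 0.700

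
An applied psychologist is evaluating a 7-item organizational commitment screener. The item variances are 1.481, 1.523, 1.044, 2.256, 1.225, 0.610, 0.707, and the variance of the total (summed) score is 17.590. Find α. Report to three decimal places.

sum of item variances = 1.481 + 1.523 + 1.044 + 2.256 + 1.225 + 0.610 + 0.707 = 8.846
α = (k/(k−1))·(1 − sum of item variances/Var(T)) = (7/6)·(1 − 8.846/17.590) = 0.580

α = 0.580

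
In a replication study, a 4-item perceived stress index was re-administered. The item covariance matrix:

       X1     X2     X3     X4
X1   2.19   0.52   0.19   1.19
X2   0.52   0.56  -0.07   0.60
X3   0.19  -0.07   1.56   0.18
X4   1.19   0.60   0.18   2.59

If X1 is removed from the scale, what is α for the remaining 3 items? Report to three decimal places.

Remaining items: X2, X3, X4 (k = 3).
ΣVar(i) = 0.56 + 1.56 + 2.59 = 4.71
Var(T) = 4.71 + 2 × 0.71 = 6.13
α (item deleted) = (3/2)·(1 − 4.71/6.13) = 0.347

α = 0.347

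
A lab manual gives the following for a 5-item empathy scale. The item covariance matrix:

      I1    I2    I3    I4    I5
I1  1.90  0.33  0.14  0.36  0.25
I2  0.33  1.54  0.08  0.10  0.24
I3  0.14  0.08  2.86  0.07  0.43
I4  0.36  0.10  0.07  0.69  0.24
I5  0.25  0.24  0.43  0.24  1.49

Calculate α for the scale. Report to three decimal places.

α = 0.432

sum of item variances = 1.90 + 1.54 + 2.86 + 0.69 + 1.49 = 8.48
Sum of the distinct covariances = 2.24
total variance = 8.48 + 2 × 2.24 = 12.96
α = (k/(k−1))·(1 − sum of item variances/total variance) = (5/4)·(1 − 8.48/12.96) = 0.432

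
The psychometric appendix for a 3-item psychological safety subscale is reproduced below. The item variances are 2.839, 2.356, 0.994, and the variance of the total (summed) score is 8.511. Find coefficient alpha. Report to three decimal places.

α = 0.409

Σσᵢ² = 2.839 + 2.356 + 0.994 = 6.189
α = (k/(k−1))·(1 − Σσᵢ²/σ²_T) = (3/2)·(1 − 6.189/8.511) = 0.409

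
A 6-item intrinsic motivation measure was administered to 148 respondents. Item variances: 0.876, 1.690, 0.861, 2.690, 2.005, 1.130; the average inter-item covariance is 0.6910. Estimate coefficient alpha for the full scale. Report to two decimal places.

α = 0.83

sum of item variances = 0.876 + 1.690 + 0.861 + 2.690 + 2.005 + 1.130 = 9.252
Sum of the 15 distinct covariances = 15 × 0.6910 = 10.3650
Var(T) = sum of item variances + 2·Σcov = 9.252 + 2 × 10.3650 = 29.9820
α = (6/5)·(1 − 9.252/29.9820) = 0.83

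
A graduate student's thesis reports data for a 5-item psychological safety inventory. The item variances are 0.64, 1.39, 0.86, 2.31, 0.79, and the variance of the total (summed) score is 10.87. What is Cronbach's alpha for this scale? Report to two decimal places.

Σσ²ᵢ = 0.64 + 1.39 + 0.86 + 2.31 + 0.79 = 5.99
α = (k/(k−1))·(1 − Σσ²ᵢ/Var(T)) = (5/4)·(1 − 5.99/10.87) = 0.56

Cronbach's alpha = 0.56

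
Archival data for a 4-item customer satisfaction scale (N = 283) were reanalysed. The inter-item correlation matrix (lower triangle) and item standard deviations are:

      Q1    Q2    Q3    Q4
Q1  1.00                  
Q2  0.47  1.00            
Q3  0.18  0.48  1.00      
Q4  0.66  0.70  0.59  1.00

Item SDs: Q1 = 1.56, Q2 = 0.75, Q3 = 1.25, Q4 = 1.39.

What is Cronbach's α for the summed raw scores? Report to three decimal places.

Cronbach's α = 0.777

Σσ²ᵢ = 1.56² + 0.75² + 1.25² + 1.39² = 6.4907
Covariances σ_ij = r_ij · s_i · s_j:
  σ(Q1,Q2) = 0.47 × 1.56 × 0.75 = 0.5499
  σ(Q1,Q3) = 0.18 × 1.56 × 1.25 = 0.3510
  σ(Q1,Q4) = 0.66 × 1.56 × 1.39 = 1.4311
  σ(Q2,Q3) = 0.48 × 0.75 × 1.25 = 0.4500
  σ(Q2,Q4) = 0.70 × 0.75 × 1.39 = 0.7297
  σ(Q3,Q4) = 0.59 × 1.25 × 1.39 = 1.0251
σ²_T = Σσ²ᵢ + 2·Σσ_ij = 6.4907 + 2 × 4.5368 = 15.5643
α = (4/3)·(1 − 6.4907/15.5643) = 0.777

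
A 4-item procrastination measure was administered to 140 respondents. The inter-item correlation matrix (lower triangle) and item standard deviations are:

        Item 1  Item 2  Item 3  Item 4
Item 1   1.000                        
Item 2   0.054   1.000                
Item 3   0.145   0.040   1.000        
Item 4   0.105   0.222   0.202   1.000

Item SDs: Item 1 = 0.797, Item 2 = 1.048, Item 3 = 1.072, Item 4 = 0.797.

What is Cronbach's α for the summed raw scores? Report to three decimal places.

Σσ²ᵢ = 0.797² + 1.048² + 1.072² + 0.797² = 3.5179
Covariances σ_ij = r_ij · s_i · s_j:
  σ(Item 1,Item 2) = 0.054 × 0.797 × 1.048 = 0.0451
  σ(Item 1,Item 3) = 0.145 × 0.797 × 1.072 = 0.1239
  σ(Item 1,Item 4) = 0.105 × 0.797 × 0.797 = 0.0667
  σ(Item 2,Item 3) = 0.040 × 1.048 × 1.072 = 0.0449
  σ(Item 2,Item 4) = 0.222 × 1.048 × 0.797 = 0.1854
  σ(Item 3,Item 4) = 0.202 × 1.072 × 0.797 = 0.1726
σ²_T = Σσ²ᵢ + 2·Σσ_ij = 3.5179 + 2 × 0.6386 = 4.7951
α = (4/3)·(1 − 3.5179/4.7951) = 0.355

α = 0.355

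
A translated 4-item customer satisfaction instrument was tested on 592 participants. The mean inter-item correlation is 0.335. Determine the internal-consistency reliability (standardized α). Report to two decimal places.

Standardized α = k·r̄ / (1 + (k−1)·r̄) = 4 × 0.335 / (1 + 3 × 0.335)
  = 1.3400 / 2.0050 = 0.67

α = 0.67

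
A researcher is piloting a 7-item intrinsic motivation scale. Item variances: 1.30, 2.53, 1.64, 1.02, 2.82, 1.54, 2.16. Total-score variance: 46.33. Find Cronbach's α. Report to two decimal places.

α = 0.84

ΣVar(i) = 1.30 + 2.53 + 1.64 + 1.02 + 2.82 + 1.54 + 2.16 = 13.01
α = (k/(k−1))·(1 − ΣVar(i)/σ²_T) = (7/6)·(1 − 13.01/46.33) = 0.84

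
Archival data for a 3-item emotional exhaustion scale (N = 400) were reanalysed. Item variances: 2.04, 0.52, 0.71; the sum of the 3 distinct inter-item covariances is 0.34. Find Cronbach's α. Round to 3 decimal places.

Cronbach's α = 0.258

Σσᵢ² = 2.04 + 0.52 + 0.71 = 3.27
Sum of distinct covariances = 0.34
σ²_T = Σσᵢ² + 2·Σcov = 3.27 + 2 × 0.34 = 3.95
α = (3/2)·(1 − 3.27/3.95) = 0.258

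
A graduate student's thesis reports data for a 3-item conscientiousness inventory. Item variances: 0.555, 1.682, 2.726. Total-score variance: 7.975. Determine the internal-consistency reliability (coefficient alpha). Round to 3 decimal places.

α = 0.567

sum of item variances = 0.555 + 1.682 + 2.726 = 4.963
α = (k/(k−1))·(1 − sum of item variances/σ²_total) = (3/2)·(1 − 4.963/7.975) = 0.567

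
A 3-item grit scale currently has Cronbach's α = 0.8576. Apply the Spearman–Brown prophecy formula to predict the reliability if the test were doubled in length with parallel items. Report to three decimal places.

Length factor m = 2
α' = m·α / (1 + (m−1)·α)
   = 2 × 0.8576 / (1 + (2 − 1) × 0.8576)
   = 1.7152 / 1.8576 = 0.923

predicted reliability = 0.923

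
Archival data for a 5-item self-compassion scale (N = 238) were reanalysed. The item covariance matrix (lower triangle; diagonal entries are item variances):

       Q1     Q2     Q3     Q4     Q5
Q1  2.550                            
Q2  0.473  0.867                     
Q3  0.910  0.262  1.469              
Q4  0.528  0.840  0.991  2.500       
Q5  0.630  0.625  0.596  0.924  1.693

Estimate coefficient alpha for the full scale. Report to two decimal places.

α = 0.75

Σσ²ᵢ = 2.550 + 0.867 + 1.469 + 2.500 + 1.693 = 9.079
Sum of off-diagonal covariances = 6.779
σ²_T = 9.079 + 2 × 6.779 = 22.637
α = (k/(k−1))·(1 − Σσ²ᵢ/σ²_T) = (5/4)·(1 − 9.079/22.637) = 0.75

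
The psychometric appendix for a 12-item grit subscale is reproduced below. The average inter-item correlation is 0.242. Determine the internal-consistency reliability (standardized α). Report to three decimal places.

α = 0.793

Standardized α = k·r̄ / (1 + (k−1)·r̄) = 12 × 0.242 / (1 + 11 × 0.242)
  = 2.9040 / 3.6620 = 0.793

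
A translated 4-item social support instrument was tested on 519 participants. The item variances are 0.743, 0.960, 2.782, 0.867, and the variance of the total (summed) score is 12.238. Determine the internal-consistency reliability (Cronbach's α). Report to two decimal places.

Σσ²ᵢ = 0.743 + 0.960 + 2.782 + 0.867 = 5.352
α = (k/(k−1))·(1 − Σσ²ᵢ/σ²_T) = (4/3)·(1 − 5.352/12.238) = 0.75

α = 0.75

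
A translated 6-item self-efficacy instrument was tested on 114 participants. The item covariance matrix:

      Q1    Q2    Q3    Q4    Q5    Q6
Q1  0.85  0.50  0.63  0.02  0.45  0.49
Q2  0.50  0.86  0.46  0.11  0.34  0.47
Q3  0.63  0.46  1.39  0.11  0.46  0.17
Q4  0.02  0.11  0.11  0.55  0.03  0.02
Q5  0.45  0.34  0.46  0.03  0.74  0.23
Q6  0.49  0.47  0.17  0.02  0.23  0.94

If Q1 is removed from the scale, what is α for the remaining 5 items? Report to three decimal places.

α = 0.647

Remaining items: Q2, Q3, Q4, Q5, Q6 (k = 5).
Σσ²ᵢ = 0.86 + 1.39 + 0.55 + 0.74 + 0.94 = 4.48
total variance = 4.48 + 2 × 2.40 = 9.28
α (item deleted) = (5/4)·(1 − 4.48/9.28) = 0.647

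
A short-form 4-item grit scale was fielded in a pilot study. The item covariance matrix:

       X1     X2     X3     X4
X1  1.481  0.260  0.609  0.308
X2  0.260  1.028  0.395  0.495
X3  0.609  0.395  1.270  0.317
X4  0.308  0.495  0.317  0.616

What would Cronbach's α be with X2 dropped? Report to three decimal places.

Remaining items: X1, X3, X4 (k = 3).
Σσ²ᵢ = 1.481 + 1.270 + 0.616 = 3.367
σ²_total = 3.367 + 2 × 1.234 = 5.835
α (item deleted) = (3/2)·(1 − 3.367/5.835) = 0.634

Cronbach's α = 0.634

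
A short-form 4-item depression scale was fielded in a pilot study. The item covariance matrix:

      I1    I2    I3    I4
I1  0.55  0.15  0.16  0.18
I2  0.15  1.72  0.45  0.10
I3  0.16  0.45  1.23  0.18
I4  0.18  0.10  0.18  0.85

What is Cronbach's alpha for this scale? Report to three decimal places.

α = 0.479

ΣVar(i) = 0.55 + 1.72 + 1.23 + 0.85 = 4.35
Sum of the distinct covariances = 1.22
σ²_T = 4.35 + 2 × 1.22 = 6.79
α = (k/(k−1))·(1 − ΣVar(i)/σ²_T) = (4/3)·(1 − 4.35/6.79) = 0.479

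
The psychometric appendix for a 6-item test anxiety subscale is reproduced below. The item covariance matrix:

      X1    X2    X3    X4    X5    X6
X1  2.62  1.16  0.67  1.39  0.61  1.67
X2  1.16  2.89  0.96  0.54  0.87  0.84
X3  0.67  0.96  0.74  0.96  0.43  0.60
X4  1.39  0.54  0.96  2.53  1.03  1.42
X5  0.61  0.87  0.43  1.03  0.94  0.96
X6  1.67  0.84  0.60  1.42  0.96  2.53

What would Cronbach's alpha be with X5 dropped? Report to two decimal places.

α = 0.80

Remaining items: X1, X2, X3, X4, X6 (k = 5).
Σσᵢ² = 2.62 + 2.89 + 0.74 + 2.53 + 2.53 = 11.31
σ²_T = 11.31 + 2 × 10.21 = 31.73
α (item deleted) = (5/4)·(1 − 11.31/31.73) = 0.80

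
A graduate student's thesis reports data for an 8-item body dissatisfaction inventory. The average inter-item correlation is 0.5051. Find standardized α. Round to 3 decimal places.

Standardized α = k·r̄ / (1 + (k−1)·r̄) = 8 × 0.5051 / (1 + 7 × 0.5051)
  = 4.0408 / 4.5357 = 0.891

standardized α = 0.891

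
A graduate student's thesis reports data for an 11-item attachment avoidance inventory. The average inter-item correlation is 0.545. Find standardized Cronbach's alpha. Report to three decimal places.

Standardized α = k·r̄ / (1 + (k−1)·r̄) = 11 × 0.545 / (1 + 10 × 0.545)
  = 5.9950 / 6.4500 = 0.929

α = 0.929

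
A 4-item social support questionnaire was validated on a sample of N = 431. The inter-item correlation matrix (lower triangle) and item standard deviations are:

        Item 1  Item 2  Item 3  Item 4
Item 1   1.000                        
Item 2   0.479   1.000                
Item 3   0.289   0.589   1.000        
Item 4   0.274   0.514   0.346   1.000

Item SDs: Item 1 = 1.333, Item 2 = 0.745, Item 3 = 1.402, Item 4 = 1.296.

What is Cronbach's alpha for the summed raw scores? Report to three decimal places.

α = 0.692

Σσ²ᵢ = 1.333² + 0.745² + 1.402² + 1.296² = 5.9771
Covariances σ_ij = r_ij · s_i · s_j:
  σ(Item 1,Item 2) = 0.479 × 1.333 × 0.745 = 0.4757
  σ(Item 1,Item 3) = 0.289 × 1.333 × 1.402 = 0.5401
  σ(Item 1,Item 4) = 0.274 × 1.333 × 1.296 = 0.4734
  σ(Item 2,Item 3) = 0.589 × 0.745 × 1.402 = 0.6152
  σ(Item 2,Item 4) = 0.514 × 0.745 × 1.296 = 0.4963
  σ(Item 3,Item 4) = 0.346 × 1.402 × 1.296 = 0.6287
σ²_T = Σσ²ᵢ + 2·Σσ_ij = 5.9771 + 2 × 3.2294 = 12.4359
α = (4/3)·(1 − 5.9771/12.4359) = 0.692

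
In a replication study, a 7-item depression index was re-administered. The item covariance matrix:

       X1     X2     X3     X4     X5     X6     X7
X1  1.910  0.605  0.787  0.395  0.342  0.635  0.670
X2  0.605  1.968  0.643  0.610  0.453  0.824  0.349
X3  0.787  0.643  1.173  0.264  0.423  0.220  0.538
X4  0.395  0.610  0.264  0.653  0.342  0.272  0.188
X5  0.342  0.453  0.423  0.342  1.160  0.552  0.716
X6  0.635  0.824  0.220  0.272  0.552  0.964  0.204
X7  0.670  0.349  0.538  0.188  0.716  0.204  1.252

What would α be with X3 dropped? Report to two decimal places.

Remaining items: X1, X2, X4, X5, X6, X7 (k = 6).
ΣVar(i) = 1.910 + 1.968 + 0.653 + 1.160 + 0.964 + 1.252 = 7.907
Var(T) = 7.907 + 2 × 7.157 = 22.221
α (item deleted) = (6/5)·(1 − 7.907/22.221) = 0.77

α = 0.77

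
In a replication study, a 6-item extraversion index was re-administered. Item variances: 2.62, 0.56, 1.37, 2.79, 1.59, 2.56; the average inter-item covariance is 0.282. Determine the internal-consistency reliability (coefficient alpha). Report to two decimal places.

α = 0.51

ΣVar(i) = 2.62 + 0.56 + 1.37 + 2.79 + 1.59 + 2.56 = 11.49
Sum of the 15 distinct covariances = 15 × 0.282 = 4.230
σ²_total = ΣVar(i) + 2·Σcov = 11.49 + 2 × 4.230 = 19.950
α = (6/5)·(1 − 11.49/19.950) = 0.51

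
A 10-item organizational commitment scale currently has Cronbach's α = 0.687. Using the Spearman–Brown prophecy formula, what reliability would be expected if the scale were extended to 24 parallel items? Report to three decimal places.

predicted reliability = 0.840

Length factor m = 24/10 = 2.4000
α' = m·α / (1 + (m−1)·α)
   = 24/10 × 0.687 / (1 + (24/10 − 1) × 0.687)
   = 1.6488 / 1.9618 = 0.840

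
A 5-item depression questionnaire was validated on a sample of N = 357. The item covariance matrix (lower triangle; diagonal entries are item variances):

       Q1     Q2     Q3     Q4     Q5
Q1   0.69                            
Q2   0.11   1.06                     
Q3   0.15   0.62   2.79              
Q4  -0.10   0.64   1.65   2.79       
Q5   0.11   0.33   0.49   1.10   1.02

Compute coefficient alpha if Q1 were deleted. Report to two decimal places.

coefficient alpha = 0.74

Remaining items: Q2, Q3, Q4, Q5 (k = 4).
sum of item variances = 1.06 + 2.79 + 2.79 + 1.02 = 7.66
Var(T) = 7.66 + 2 × 4.83 = 17.32
α (item deleted) = (4/3)·(1 − 7.66/17.32) = 0.74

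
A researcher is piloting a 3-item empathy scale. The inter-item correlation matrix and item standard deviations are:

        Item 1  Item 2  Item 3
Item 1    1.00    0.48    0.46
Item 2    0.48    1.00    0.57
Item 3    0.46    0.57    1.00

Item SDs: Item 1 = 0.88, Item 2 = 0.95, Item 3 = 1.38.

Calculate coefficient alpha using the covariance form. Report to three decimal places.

Σσ²ᵢ = 0.88² + 0.95² + 1.38² = 3.5813
Covariances σ_ij = r_ij · s_i · s_j:
  σ(Item 1,Item 2) = 0.48 × 0.88 × 0.95 = 0.4013
  σ(Item 1,Item 3) = 0.46 × 0.88 × 1.38 = 0.5586
  σ(Item 2,Item 3) = 0.57 × 0.95 × 1.38 = 0.7473
σ²_T = Σσ²ᵢ + 2·Σσ_ij = 3.5813 + 2 × 1.7072 = 6.9957
α = (3/2)·(1 − 3.5813/6.9957) = 0.732

coefficient alpha = 0.732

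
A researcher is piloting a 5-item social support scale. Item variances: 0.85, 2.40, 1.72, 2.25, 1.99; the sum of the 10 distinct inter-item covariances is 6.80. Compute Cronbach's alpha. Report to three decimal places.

ΣVar(i) = 0.85 + 2.40 + 1.72 + 2.25 + 1.99 = 9.21
Sum of distinct covariances = 6.80
Var(T) = ΣVar(i) + 2·Σcov = 9.21 + 2 × 6.80 = 22.81
α = (5/4)·(1 − 9.21/22.81) = 0.745

α = 0.745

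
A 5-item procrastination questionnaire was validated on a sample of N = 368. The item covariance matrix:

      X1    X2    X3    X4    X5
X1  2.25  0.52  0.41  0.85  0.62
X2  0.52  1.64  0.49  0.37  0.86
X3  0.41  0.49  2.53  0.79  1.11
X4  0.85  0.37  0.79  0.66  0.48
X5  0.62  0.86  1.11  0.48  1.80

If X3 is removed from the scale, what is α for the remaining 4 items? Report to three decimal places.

Remaining items: X1, X2, X4, X5 (k = 4).
ΣVar(i) = 2.25 + 1.64 + 0.66 + 1.80 = 6.35
σ²_total = 6.35 + 2 × 3.70 = 13.75
α (item deleted) = (4/3)·(1 − 6.35/13.75) = 0.718

α = 0.718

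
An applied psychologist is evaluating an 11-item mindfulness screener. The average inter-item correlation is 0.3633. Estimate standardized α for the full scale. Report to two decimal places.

Standardized α = k·r̄ / (1 + (k−1)·r̄) = 11 × 0.3633 / (1 + 10 × 0.3633)
  = 3.9963 / 4.6330 = 0.86

α = 0.86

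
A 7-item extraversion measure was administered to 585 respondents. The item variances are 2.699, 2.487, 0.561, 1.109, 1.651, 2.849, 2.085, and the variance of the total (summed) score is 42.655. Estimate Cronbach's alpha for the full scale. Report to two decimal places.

Cronbach's alpha = 0.80

ΣVar(i) = 2.699 + 2.487 + 0.561 + 1.109 + 1.651 + 2.849 + 2.085 = 13.441
α = (k/(k−1))·(1 − ΣVar(i)/σ²_T) = (7/6)·(1 − 13.441/42.655) = 0.80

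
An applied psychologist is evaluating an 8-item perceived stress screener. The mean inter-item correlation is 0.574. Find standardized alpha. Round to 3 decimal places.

Standardized α = k·r̄ / (1 + (k−1)·r̄) = 8 × 0.574 / (1 + 7 × 0.574)
  = 4.5920 / 5.0180 = 0.915

standardized alpha = 0.915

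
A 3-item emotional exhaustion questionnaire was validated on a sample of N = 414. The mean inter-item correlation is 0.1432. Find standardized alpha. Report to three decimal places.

α = 0.334

Standardized α = k·r̄ / (1 + (k−1)·r̄) = 3 × 0.1432 / (1 + 2 × 0.1432)
  = 0.4296 / 1.2864 = 0.334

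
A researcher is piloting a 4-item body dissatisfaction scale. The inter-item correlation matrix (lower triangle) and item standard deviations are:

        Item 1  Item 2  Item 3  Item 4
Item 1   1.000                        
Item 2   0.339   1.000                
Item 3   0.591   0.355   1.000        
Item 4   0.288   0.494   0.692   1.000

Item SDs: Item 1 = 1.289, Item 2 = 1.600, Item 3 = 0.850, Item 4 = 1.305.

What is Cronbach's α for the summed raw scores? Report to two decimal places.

Σσ²ᵢ = 1.289² + 1.600² + 0.850² + 1.305² = 6.6470
Covariances σ_ij = r_ij · s_i · s_j:
  σ(Item 1,Item 2) = 0.339 × 1.289 × 1.600 = 0.6992
  σ(Item 1,Item 3) = 0.591 × 1.289 × 0.850 = 0.6475
  σ(Item 1,Item 4) = 0.288 × 1.289 × 1.305 = 0.4845
  σ(Item 2,Item 3) = 0.355 × 1.600 × 0.850 = 0.4828
  σ(Item 2,Item 4) = 0.494 × 1.600 × 1.305 = 1.0315
  σ(Item 3,Item 4) = 0.692 × 0.850 × 1.305 = 0.7676
σ²_T = Σσ²ᵢ + 2·Σσ_ij = 6.6470 + 2 × 4.1131 = 14.8732
α = (4/3)·(1 − 6.6470/14.8732) = 0.74

Cronbach's α = 0.74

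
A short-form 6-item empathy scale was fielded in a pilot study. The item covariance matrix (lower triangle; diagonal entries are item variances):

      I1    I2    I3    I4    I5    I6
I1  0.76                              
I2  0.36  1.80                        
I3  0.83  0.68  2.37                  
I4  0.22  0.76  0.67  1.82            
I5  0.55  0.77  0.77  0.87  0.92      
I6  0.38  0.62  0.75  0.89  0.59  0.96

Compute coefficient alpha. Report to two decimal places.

α = 0.83

sum of item variances = 0.76 + 1.80 + 2.37 + 1.82 + 0.92 + 0.96 = 8.63
Sum of the distinct covariances = 9.71
total variance = 8.63 + 2 × 9.71 = 28.05
α = (k/(k−1))·(1 − sum of item variances/total variance) = (6/5)·(1 − 8.63/28.05) = 0.83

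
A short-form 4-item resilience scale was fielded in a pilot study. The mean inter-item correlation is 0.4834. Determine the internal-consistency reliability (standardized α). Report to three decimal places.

standardized α = 0.789

Standardized α = k·r̄ / (1 + (k−1)·r̄) = 4 × 0.4834 / (1 + 3 × 0.4834)
  = 1.9336 / 2.4502 = 0.789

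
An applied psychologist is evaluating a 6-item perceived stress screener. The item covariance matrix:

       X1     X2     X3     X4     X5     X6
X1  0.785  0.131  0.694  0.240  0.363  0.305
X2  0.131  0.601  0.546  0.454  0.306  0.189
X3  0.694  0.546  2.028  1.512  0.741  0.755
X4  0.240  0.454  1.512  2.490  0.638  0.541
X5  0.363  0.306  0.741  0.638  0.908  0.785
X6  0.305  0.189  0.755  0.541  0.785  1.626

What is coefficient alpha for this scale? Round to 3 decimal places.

Σσ²ᵢ = 0.785 + 0.601 + 2.028 + 2.490 + 0.908 + 1.626 = 8.438
Sum of off-diagonal covariances = 8.200
σ²_total = 8.438 + 2 × 8.200 = 24.838
α = (k/(k−1))·(1 − Σσ²ᵢ/σ²_total) = (6/5)·(1 − 8.438/24.838) = 0.792

α = 0.792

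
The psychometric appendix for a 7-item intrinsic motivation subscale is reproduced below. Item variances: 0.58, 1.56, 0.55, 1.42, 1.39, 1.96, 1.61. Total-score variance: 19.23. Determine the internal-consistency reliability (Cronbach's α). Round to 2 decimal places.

Cronbach's α = 0.62

Σσ²ᵢ = 0.58 + 1.56 + 0.55 + 1.42 + 1.39 + 1.96 + 1.61 = 9.07
α = (k/(k−1))·(1 − Σσ²ᵢ/total variance) = (7/6)·(1 − 9.07/19.23) = 0.62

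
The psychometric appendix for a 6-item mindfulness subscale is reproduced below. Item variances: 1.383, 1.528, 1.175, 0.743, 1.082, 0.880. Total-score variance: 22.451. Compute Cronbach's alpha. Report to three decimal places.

sum of item variances = 1.383 + 1.528 + 1.175 + 0.743 + 1.082 + 0.880 = 6.791
α = (k/(k−1))·(1 − sum of item variances/σ²_total) = (6/5)·(1 − 6.791/22.451) = 0.837

Cronbach's alpha = 0.837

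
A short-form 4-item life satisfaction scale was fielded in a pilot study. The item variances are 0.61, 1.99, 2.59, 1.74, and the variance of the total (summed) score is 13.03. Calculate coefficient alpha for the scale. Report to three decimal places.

ΣVar(i) = 0.61 + 1.99 + 2.59 + 1.74 = 6.93
α = (k/(k−1))·(1 − ΣVar(i)/σ²_total) = (4/3)·(1 − 6.93/13.03) = 0.624

coefficient alpha = 0.624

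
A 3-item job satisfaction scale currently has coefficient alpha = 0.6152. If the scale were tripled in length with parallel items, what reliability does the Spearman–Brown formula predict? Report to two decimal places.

Length factor m = 3
α' = m·α / (1 + (m−1)·α)
   = 3 × 0.6152 / (1 + (3 − 1) × 0.6152)
   = 1.8456 / 2.2304 = 0.83

predicted reliability = 0.83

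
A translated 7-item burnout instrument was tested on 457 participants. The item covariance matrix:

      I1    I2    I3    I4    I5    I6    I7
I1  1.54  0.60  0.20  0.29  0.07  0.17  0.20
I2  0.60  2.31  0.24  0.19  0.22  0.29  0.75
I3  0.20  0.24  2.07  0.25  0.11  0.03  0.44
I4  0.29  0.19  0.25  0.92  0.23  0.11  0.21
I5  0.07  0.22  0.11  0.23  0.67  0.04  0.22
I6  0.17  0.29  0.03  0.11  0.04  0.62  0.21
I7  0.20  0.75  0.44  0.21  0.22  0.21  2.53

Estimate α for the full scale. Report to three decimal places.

ΣVar(i) = 1.54 + 2.31 + 2.07 + 0.92 + 0.67 + 0.62 + 2.53 = 10.66
Σ_{i<j} σ_ij = 5.07
Var(T) = 10.66 + 2 × 5.07 = 20.80
α = (k/(k−1))·(1 − ΣVar(i)/Var(T)) = (7/6)·(1 − 10.66/20.80) = 0.569

α = 0.569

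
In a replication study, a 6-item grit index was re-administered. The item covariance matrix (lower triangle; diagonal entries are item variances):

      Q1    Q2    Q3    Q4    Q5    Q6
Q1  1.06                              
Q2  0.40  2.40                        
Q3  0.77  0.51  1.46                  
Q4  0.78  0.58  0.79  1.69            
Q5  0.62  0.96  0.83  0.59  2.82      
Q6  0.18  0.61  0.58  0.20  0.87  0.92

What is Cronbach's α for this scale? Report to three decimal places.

Σσᵢ² = 1.06 + 2.40 + 1.46 + 1.69 + 2.82 + 0.92 = 10.35
Sum of off-diagonal covariances = 9.27
total variance = 10.35 + 2 × 9.27 = 28.89
α = (k/(k−1))·(1 − Σσᵢ²/total variance) = (6/5)·(1 − 10.35/28.89) = 0.770

α = 0.770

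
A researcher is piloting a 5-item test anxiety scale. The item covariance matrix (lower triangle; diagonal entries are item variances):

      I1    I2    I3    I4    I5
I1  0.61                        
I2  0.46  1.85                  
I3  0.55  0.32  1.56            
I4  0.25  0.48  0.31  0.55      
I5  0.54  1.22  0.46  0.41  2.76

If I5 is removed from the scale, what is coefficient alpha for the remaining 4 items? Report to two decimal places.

α = 0.68

Remaining items: I1, I2, I3, I4 (k = 4).
Σσᵢ² = 0.61 + 1.85 + 1.56 + 0.55 = 4.57
σ²_total = 4.57 + 2 × 2.37 = 9.31
α (item deleted) = (4/3)·(1 − 4.57/9.31) = 0.68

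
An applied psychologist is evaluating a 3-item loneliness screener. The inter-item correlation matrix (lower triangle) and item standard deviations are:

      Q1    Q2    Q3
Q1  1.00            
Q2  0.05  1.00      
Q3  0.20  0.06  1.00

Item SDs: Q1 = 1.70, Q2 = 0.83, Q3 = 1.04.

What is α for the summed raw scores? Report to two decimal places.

Σσ²ᵢ = 1.70² + 0.83² + 1.04² = 4.6605
Covariances σ_ij = r_ij · s_i · s_j:
  σ(Q1,Q2) = 0.05 × 1.70 × 0.83 = 0.0706
  σ(Q1,Q3) = 0.20 × 1.70 × 1.04 = 0.3536
  σ(Q2,Q3) = 0.06 × 0.83 × 1.04 = 0.0518
σ²_T = Σσ²ᵢ + 2·Σσ_ij = 4.6605 + 2 × 0.4760 = 5.6125
α = (3/2)·(1 − 4.6605/5.6125) = 0.25

α = 0.25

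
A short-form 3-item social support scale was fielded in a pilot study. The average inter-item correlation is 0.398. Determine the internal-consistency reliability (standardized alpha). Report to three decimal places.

α = 0.665

Standardized α = k·r̄ / (1 + (k−1)·r̄) = 3 × 0.398 / (1 + 2 × 0.398)
  = 1.1940 / 1.7960 = 0.665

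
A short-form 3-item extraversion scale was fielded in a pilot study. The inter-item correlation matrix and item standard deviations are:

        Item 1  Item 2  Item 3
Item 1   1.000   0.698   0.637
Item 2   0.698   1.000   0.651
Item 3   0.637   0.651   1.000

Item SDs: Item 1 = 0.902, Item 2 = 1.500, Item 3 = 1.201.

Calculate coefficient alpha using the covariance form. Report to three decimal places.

α = 0.832

Σσ²ᵢ = 0.902² + 1.500² + 1.201² = 4.5060
Covariances σ_ij = r_ij · s_i · s_j:
  σ(Item 1,Item 2) = 0.698 × 0.902 × 1.500 = 0.9444
  σ(Item 1,Item 3) = 0.637 × 0.902 × 1.201 = 0.6901
  σ(Item 2,Item 3) = 0.651 × 1.500 × 1.201 = 1.1728
σ²_T = Σσ²ᵢ + 2·Σσ_ij = 4.5060 + 2 × 2.8073 = 10.1206
α = (3/2)·(1 − 4.5060/10.1206) = 0.832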